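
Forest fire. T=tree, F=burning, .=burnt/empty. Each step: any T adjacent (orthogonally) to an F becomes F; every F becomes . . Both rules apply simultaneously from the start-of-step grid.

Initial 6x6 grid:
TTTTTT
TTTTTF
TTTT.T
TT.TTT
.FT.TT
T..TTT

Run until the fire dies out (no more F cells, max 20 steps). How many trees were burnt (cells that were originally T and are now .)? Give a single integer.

Step 1: +5 fires, +2 burnt (F count now 5)
Step 2: +5 fires, +5 burnt (F count now 5)
Step 3: +8 fires, +5 burnt (F count now 8)
Step 4: +6 fires, +8 burnt (F count now 6)
Step 5: +2 fires, +6 burnt (F count now 2)
Step 6: +1 fires, +2 burnt (F count now 1)
Step 7: +0 fires, +1 burnt (F count now 0)
Fire out after step 7
Initially T: 28, now '.': 35
Total burnt (originally-T cells now '.'): 27

Answer: 27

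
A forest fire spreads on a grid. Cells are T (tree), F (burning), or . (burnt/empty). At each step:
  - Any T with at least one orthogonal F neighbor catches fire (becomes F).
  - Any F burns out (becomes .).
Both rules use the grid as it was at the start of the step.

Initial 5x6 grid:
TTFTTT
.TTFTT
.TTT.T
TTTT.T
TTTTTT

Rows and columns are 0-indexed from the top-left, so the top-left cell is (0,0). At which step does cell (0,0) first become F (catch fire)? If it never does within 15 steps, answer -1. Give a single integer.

Step 1: cell (0,0)='T' (+5 fires, +2 burnt)
Step 2: cell (0,0)='F' (+6 fires, +5 burnt)
  -> target ignites at step 2
Step 3: cell (0,0)='.' (+5 fires, +6 burnt)
Step 4: cell (0,0)='.' (+4 fires, +5 burnt)
Step 5: cell (0,0)='.' (+3 fires, +4 burnt)
Step 6: cell (0,0)='.' (+1 fires, +3 burnt)
Step 7: cell (0,0)='.' (+0 fires, +1 burnt)
  fire out at step 7

2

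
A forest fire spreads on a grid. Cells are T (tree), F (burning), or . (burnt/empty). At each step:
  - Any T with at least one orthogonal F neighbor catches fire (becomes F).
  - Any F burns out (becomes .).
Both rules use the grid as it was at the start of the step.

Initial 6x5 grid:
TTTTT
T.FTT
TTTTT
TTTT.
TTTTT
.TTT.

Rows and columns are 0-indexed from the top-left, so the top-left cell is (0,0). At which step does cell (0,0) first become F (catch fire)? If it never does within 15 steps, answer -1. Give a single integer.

Step 1: cell (0,0)='T' (+3 fires, +1 burnt)
Step 2: cell (0,0)='T' (+6 fires, +3 burnt)
Step 3: cell (0,0)='F' (+7 fires, +6 burnt)
  -> target ignites at step 3
Step 4: cell (0,0)='.' (+5 fires, +7 burnt)
Step 5: cell (0,0)='.' (+4 fires, +5 burnt)
Step 6: cell (0,0)='.' (+0 fires, +4 burnt)
  fire out at step 6

3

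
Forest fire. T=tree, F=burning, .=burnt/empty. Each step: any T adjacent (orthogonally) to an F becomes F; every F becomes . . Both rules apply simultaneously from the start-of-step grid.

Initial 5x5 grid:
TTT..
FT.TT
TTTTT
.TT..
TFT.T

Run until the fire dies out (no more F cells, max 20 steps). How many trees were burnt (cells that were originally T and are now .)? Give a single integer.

Step 1: +6 fires, +2 burnt (F count now 6)
Step 2: +3 fires, +6 burnt (F count now 3)
Step 3: +2 fires, +3 burnt (F count now 2)
Step 4: +1 fires, +2 burnt (F count now 1)
Step 5: +2 fires, +1 burnt (F count now 2)
Step 6: +1 fires, +2 burnt (F count now 1)
Step 7: +0 fires, +1 burnt (F count now 0)
Fire out after step 7
Initially T: 16, now '.': 24
Total burnt (originally-T cells now '.'): 15

Answer: 15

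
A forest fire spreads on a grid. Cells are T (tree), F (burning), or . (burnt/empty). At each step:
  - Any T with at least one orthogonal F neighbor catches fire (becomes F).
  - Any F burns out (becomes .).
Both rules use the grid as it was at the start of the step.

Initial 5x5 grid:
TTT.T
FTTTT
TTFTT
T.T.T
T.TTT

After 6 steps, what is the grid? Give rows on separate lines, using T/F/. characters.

Step 1: 7 trees catch fire, 2 burn out
  FTT.T
  .FFTT
  FF.FT
  T.F.T
  T.TTT
Step 2: 6 trees catch fire, 7 burn out
  .FF.T
  ...FT
  ....F
  F...T
  T.FTT
Step 3: 4 trees catch fire, 6 burn out
  ....T
  ....F
  .....
  ....F
  F..FT
Step 4: 2 trees catch fire, 4 burn out
  ....F
  .....
  .....
  .....
  ....F
Step 5: 0 trees catch fire, 2 burn out
  .....
  .....
  .....
  .....
  .....
Step 6: 0 trees catch fire, 0 burn out
  .....
  .....
  .....
  .....
  .....

.....
.....
.....
.....
.....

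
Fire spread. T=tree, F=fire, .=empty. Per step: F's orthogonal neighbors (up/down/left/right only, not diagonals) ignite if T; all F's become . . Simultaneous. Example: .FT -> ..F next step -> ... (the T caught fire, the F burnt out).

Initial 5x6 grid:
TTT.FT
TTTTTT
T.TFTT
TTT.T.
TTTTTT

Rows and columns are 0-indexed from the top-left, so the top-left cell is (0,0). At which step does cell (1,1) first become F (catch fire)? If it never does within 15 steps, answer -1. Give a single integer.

Step 1: cell (1,1)='T' (+5 fires, +2 burnt)
Step 2: cell (1,1)='T' (+5 fires, +5 burnt)
Step 3: cell (1,1)='F' (+5 fires, +5 burnt)
  -> target ignites at step 3
Step 4: cell (1,1)='.' (+6 fires, +5 burnt)
Step 5: cell (1,1)='.' (+3 fires, +6 burnt)
Step 6: cell (1,1)='.' (+0 fires, +3 burnt)
  fire out at step 6

3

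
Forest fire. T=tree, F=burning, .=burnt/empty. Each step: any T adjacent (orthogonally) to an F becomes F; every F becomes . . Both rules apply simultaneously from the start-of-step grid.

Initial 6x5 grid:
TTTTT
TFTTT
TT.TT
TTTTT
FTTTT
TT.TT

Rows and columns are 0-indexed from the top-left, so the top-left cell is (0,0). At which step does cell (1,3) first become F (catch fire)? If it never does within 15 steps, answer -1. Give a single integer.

Step 1: cell (1,3)='T' (+7 fires, +2 burnt)
Step 2: cell (1,3)='F' (+7 fires, +7 burnt)
  -> target ignites at step 2
Step 3: cell (1,3)='.' (+5 fires, +7 burnt)
Step 4: cell (1,3)='.' (+5 fires, +5 burnt)
Step 5: cell (1,3)='.' (+2 fires, +5 burnt)
Step 6: cell (1,3)='.' (+0 fires, +2 burnt)
  fire out at step 6

2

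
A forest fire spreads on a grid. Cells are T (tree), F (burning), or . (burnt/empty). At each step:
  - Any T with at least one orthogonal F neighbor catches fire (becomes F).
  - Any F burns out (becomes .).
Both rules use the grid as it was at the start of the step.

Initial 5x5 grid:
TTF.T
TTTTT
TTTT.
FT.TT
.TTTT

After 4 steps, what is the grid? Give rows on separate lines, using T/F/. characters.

Step 1: 4 trees catch fire, 2 burn out
  TF..T
  TTFTT
  FTTT.
  .F.TT
  .TTTT
Step 2: 7 trees catch fire, 4 burn out
  F...T
  FF.FT
  .FFT.
  ...TT
  .FTTT
Step 3: 3 trees catch fire, 7 burn out
  ....T
  ....F
  ...F.
  ...TT
  ..FTT
Step 4: 3 trees catch fire, 3 burn out
  ....F
  .....
  .....
  ...FT
  ...FT

....F
.....
.....
...FT
...FT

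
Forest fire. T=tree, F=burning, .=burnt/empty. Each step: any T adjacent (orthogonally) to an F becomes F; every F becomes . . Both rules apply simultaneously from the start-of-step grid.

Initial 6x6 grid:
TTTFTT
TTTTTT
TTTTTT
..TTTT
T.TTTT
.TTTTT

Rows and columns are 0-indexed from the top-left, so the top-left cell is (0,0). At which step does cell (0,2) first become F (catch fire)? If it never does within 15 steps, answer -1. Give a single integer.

Step 1: cell (0,2)='F' (+3 fires, +1 burnt)
  -> target ignites at step 1
Step 2: cell (0,2)='.' (+5 fires, +3 burnt)
Step 3: cell (0,2)='.' (+6 fires, +5 burnt)
Step 4: cell (0,2)='.' (+6 fires, +6 burnt)
Step 5: cell (0,2)='.' (+5 fires, +6 burnt)
Step 6: cell (0,2)='.' (+3 fires, +5 burnt)
Step 7: cell (0,2)='.' (+2 fires, +3 burnt)
Step 8: cell (0,2)='.' (+0 fires, +2 burnt)
  fire out at step 8

1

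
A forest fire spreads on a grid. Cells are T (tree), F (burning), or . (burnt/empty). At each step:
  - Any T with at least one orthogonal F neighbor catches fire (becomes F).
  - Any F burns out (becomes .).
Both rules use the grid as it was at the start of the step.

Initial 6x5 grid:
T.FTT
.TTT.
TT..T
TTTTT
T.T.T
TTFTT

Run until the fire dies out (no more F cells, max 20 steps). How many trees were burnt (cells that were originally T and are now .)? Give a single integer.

Answer: 20

Derivation:
Step 1: +5 fires, +2 burnt (F count now 5)
Step 2: +6 fires, +5 burnt (F count now 6)
Step 3: +5 fires, +6 burnt (F count now 5)
Step 4: +3 fires, +5 burnt (F count now 3)
Step 5: +1 fires, +3 burnt (F count now 1)
Step 6: +0 fires, +1 burnt (F count now 0)
Fire out after step 6
Initially T: 21, now '.': 29
Total burnt (originally-T cells now '.'): 20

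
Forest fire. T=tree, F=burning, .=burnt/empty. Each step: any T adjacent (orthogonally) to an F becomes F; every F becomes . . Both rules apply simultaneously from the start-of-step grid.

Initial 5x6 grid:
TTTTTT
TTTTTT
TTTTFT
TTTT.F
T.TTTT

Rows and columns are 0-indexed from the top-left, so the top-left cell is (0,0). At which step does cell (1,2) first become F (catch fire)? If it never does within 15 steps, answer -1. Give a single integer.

Step 1: cell (1,2)='T' (+4 fires, +2 burnt)
Step 2: cell (1,2)='T' (+6 fires, +4 burnt)
Step 3: cell (1,2)='F' (+6 fires, +6 burnt)
  -> target ignites at step 3
Step 4: cell (1,2)='.' (+5 fires, +6 burnt)
Step 5: cell (1,2)='.' (+3 fires, +5 burnt)
Step 6: cell (1,2)='.' (+2 fires, +3 burnt)
Step 7: cell (1,2)='.' (+0 fires, +2 burnt)
  fire out at step 7

3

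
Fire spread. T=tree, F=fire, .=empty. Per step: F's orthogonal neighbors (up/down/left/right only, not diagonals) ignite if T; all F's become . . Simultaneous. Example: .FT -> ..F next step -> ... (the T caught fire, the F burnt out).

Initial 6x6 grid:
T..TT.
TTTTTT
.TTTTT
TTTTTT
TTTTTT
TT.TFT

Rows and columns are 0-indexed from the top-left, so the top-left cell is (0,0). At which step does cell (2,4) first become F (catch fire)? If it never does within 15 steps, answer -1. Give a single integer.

Step 1: cell (2,4)='T' (+3 fires, +1 burnt)
Step 2: cell (2,4)='T' (+3 fires, +3 burnt)
Step 3: cell (2,4)='F' (+4 fires, +3 burnt)
  -> target ignites at step 3
Step 4: cell (2,4)='.' (+5 fires, +4 burnt)
Step 5: cell (2,4)='.' (+7 fires, +5 burnt)
Step 6: cell (2,4)='.' (+5 fires, +7 burnt)
Step 7: cell (2,4)='.' (+1 fires, +5 burnt)
Step 8: cell (2,4)='.' (+1 fires, +1 burnt)
Step 9: cell (2,4)='.' (+1 fires, +1 burnt)
Step 10: cell (2,4)='.' (+0 fires, +1 burnt)
  fire out at step 10

3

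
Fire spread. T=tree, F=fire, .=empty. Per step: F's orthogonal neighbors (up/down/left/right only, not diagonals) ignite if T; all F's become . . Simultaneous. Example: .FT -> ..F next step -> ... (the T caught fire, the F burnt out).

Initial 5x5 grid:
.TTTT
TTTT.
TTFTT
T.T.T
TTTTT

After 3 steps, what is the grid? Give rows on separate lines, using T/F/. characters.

Step 1: 4 trees catch fire, 1 burn out
  .TTTT
  TTFT.
  TF.FT
  T.F.T
  TTTTT
Step 2: 6 trees catch fire, 4 burn out
  .TFTT
  TF.F.
  F...F
  T...T
  TTFTT
Step 3: 7 trees catch fire, 6 burn out
  .F.FT
  F....
  .....
  F...F
  TF.FT

.F.FT
F....
.....
F...F
TF.FT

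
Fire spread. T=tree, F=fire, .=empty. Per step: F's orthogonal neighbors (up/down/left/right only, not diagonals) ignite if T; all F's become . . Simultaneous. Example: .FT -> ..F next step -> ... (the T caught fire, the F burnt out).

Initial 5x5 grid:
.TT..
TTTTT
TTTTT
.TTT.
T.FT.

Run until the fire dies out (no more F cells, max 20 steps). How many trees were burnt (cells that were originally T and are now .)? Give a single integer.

Step 1: +2 fires, +1 burnt (F count now 2)
Step 2: +3 fires, +2 burnt (F count now 3)
Step 3: +3 fires, +3 burnt (F count now 3)
Step 4: +5 fires, +3 burnt (F count now 5)
Step 5: +3 fires, +5 burnt (F count now 3)
Step 6: +0 fires, +3 burnt (F count now 0)
Fire out after step 6
Initially T: 17, now '.': 24
Total burnt (originally-T cells now '.'): 16

Answer: 16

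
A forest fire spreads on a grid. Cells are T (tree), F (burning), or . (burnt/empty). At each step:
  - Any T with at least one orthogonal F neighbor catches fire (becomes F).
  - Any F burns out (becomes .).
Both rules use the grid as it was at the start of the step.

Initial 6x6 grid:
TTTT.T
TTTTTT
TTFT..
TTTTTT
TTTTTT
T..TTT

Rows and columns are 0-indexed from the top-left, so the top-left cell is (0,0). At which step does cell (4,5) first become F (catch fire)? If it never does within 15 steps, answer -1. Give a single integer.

Step 1: cell (4,5)='T' (+4 fires, +1 burnt)
Step 2: cell (4,5)='T' (+7 fires, +4 burnt)
Step 3: cell (4,5)='T' (+8 fires, +7 burnt)
Step 4: cell (4,5)='T' (+6 fires, +8 burnt)
Step 5: cell (4,5)='F' (+4 fires, +6 burnt)
  -> target ignites at step 5
Step 6: cell (4,5)='.' (+1 fires, +4 burnt)
Step 7: cell (4,5)='.' (+0 fires, +1 burnt)
  fire out at step 7

5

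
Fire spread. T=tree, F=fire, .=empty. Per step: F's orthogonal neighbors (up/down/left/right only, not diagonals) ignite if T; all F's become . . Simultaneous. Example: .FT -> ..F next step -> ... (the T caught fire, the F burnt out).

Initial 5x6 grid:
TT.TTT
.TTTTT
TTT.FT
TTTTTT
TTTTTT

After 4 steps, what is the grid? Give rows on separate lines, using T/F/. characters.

Step 1: 3 trees catch fire, 1 burn out
  TT.TTT
  .TTTFT
  TTT..F
  TTTTFT
  TTTTTT
Step 2: 6 trees catch fire, 3 burn out
  TT.TFT
  .TTF.F
  TTT...
  TTTF.F
  TTTTFT
Step 3: 6 trees catch fire, 6 burn out
  TT.F.F
  .TF...
  TTT...
  TTF...
  TTTF.F
Step 4: 4 trees catch fire, 6 burn out
  TT....
  .F....
  TTF...
  TF....
  TTF...

TT....
.F....
TTF...
TF....
TTF...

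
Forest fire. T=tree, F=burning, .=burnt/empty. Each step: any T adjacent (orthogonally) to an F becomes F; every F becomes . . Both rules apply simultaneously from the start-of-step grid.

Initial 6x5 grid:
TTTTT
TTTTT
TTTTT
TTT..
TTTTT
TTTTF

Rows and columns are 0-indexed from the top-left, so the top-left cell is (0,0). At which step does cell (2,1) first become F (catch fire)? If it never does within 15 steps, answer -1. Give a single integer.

Step 1: cell (2,1)='T' (+2 fires, +1 burnt)
Step 2: cell (2,1)='T' (+2 fires, +2 burnt)
Step 3: cell (2,1)='T' (+2 fires, +2 burnt)
Step 4: cell (2,1)='T' (+3 fires, +2 burnt)
Step 5: cell (2,1)='T' (+3 fires, +3 burnt)
Step 6: cell (2,1)='F' (+4 fires, +3 burnt)
  -> target ignites at step 6
Step 7: cell (2,1)='.' (+5 fires, +4 burnt)
Step 8: cell (2,1)='.' (+4 fires, +5 burnt)
Step 9: cell (2,1)='.' (+2 fires, +4 burnt)
Step 10: cell (2,1)='.' (+0 fires, +2 burnt)
  fire out at step 10

6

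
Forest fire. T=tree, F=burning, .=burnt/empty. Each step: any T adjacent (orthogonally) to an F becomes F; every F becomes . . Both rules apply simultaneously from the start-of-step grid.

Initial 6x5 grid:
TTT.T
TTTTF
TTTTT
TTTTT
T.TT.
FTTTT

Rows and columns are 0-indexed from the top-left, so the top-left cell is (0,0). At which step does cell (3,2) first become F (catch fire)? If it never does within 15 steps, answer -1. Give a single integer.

Step 1: cell (3,2)='T' (+5 fires, +2 burnt)
Step 2: cell (3,2)='T' (+5 fires, +5 burnt)
Step 3: cell (3,2)='T' (+8 fires, +5 burnt)
Step 4: cell (3,2)='F' (+6 fires, +8 burnt)
  -> target ignites at step 4
Step 5: cell (3,2)='.' (+1 fires, +6 burnt)
Step 6: cell (3,2)='.' (+0 fires, +1 burnt)
  fire out at step 6

4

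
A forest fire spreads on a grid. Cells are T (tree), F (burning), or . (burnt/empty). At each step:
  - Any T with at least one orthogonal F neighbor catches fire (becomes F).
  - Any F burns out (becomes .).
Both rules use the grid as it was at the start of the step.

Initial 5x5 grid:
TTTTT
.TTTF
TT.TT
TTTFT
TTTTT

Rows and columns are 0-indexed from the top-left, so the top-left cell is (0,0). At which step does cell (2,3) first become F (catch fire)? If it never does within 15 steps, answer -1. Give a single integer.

Step 1: cell (2,3)='F' (+7 fires, +2 burnt)
  -> target ignites at step 1
Step 2: cell (2,3)='.' (+5 fires, +7 burnt)
Step 3: cell (2,3)='.' (+5 fires, +5 burnt)
Step 4: cell (2,3)='.' (+3 fires, +5 burnt)
Step 5: cell (2,3)='.' (+1 fires, +3 burnt)
Step 6: cell (2,3)='.' (+0 fires, +1 burnt)
  fire out at step 6

1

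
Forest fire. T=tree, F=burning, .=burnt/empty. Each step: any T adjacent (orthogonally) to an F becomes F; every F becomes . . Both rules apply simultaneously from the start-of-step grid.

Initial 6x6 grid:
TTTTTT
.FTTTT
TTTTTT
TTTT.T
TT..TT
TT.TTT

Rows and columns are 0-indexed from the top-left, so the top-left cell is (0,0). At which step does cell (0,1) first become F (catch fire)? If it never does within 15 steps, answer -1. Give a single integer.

Step 1: cell (0,1)='F' (+3 fires, +1 burnt)
  -> target ignites at step 1
Step 2: cell (0,1)='.' (+6 fires, +3 burnt)
Step 3: cell (0,1)='.' (+6 fires, +6 burnt)
Step 4: cell (0,1)='.' (+6 fires, +6 burnt)
Step 5: cell (0,1)='.' (+3 fires, +6 burnt)
Step 6: cell (0,1)='.' (+1 fires, +3 burnt)
Step 7: cell (0,1)='.' (+1 fires, +1 burnt)
Step 8: cell (0,1)='.' (+2 fires, +1 burnt)
Step 9: cell (0,1)='.' (+1 fires, +2 burnt)
Step 10: cell (0,1)='.' (+1 fires, +1 burnt)
Step 11: cell (0,1)='.' (+0 fires, +1 burnt)
  fire out at step 11

1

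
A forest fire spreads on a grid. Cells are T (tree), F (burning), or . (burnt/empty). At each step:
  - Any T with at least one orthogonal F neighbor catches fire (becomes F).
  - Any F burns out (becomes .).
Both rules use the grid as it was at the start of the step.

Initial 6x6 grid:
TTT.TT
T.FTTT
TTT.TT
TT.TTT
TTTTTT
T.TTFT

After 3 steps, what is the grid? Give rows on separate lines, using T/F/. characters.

Step 1: 6 trees catch fire, 2 burn out
  TTF.TT
  T..FTT
  TTF.TT
  TT.TTT
  TTTTFT
  T.TF.F
Step 2: 7 trees catch fire, 6 burn out
  TF..TT
  T...FT
  TF..TT
  TT.TFT
  TTTF.F
  T.F...
Step 3: 9 trees catch fire, 7 burn out
  F...FT
  T....F
  F...FT
  TF.F.F
  TTF...
  T.....

F...FT
T....F
F...FT
TF.F.F
TTF...
T.....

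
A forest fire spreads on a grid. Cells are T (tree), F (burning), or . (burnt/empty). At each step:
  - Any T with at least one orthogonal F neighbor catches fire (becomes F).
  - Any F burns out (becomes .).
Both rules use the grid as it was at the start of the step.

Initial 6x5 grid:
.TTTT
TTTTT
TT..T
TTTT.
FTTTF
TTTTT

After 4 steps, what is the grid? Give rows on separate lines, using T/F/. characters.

Step 1: 5 trees catch fire, 2 burn out
  .TTTT
  TTTTT
  TT..T
  FTTT.
  .FTF.
  FTTTF
Step 2: 6 trees catch fire, 5 burn out
  .TTTT
  TTTTT
  FT..T
  .FTF.
  ..F..
  .FTF.
Step 3: 4 trees catch fire, 6 burn out
  .TTTT
  FTTTT
  .F..T
  ..F..
  .....
  ..F..
Step 4: 1 trees catch fire, 4 burn out
  .TTTT
  .FTTT
  ....T
  .....
  .....
  .....

.TTTT
.FTTT
....T
.....
.....
.....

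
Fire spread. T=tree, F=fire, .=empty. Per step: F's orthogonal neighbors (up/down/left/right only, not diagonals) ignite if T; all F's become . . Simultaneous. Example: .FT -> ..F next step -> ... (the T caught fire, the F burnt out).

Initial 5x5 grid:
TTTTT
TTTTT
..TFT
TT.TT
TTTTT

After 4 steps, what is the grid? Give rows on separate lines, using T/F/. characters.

Step 1: 4 trees catch fire, 1 burn out
  TTTTT
  TTTFT
  ..F.F
  TT.FT
  TTTTT
Step 2: 5 trees catch fire, 4 burn out
  TTTFT
  TTF.F
  .....
  TT..F
  TTTFT
Step 3: 5 trees catch fire, 5 burn out
  TTF.F
  TF...
  .....
  TT...
  TTF.F
Step 4: 3 trees catch fire, 5 burn out
  TF...
  F....
  .....
  TT...
  TF...

TF...
F....
.....
TT...
TF...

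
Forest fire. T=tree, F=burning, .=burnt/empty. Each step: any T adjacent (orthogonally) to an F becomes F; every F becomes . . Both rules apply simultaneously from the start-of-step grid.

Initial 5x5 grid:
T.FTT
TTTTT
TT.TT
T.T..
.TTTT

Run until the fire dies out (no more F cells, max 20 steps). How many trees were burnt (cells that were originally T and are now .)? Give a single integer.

Step 1: +2 fires, +1 burnt (F count now 2)
Step 2: +3 fires, +2 burnt (F count now 3)
Step 3: +4 fires, +3 burnt (F count now 4)
Step 4: +3 fires, +4 burnt (F count now 3)
Step 5: +1 fires, +3 burnt (F count now 1)
Step 6: +0 fires, +1 burnt (F count now 0)
Fire out after step 6
Initially T: 18, now '.': 20
Total burnt (originally-T cells now '.'): 13

Answer: 13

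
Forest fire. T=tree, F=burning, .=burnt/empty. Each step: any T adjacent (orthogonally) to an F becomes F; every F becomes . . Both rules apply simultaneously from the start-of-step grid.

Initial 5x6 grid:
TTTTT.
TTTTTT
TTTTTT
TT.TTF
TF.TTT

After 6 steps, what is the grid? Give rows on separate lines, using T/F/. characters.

Step 1: 5 trees catch fire, 2 burn out
  TTTTT.
  TTTTTT
  TTTTTF
  TF.TF.
  F..TTF
Step 2: 6 trees catch fire, 5 burn out
  TTTTT.
  TTTTTF
  TFTTF.
  F..F..
  ...TF.
Step 3: 6 trees catch fire, 6 burn out
  TTTTT.
  TFTTF.
  F.FF..
  ......
  ...F..
Step 4: 5 trees catch fire, 6 burn out
  TFTTF.
  F.FF..
  ......
  ......
  ......
Step 5: 3 trees catch fire, 5 burn out
  F.FF..
  ......
  ......
  ......
  ......
Step 6: 0 trees catch fire, 3 burn out
  ......
  ......
  ......
  ......
  ......

......
......
......
......
......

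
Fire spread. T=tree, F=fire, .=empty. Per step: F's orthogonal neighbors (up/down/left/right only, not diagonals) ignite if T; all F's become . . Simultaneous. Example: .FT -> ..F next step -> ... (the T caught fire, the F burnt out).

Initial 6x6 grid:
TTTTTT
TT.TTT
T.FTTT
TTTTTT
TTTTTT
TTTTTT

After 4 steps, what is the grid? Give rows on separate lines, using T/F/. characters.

Step 1: 2 trees catch fire, 1 burn out
  TTTTTT
  TT.TTT
  T..FTT
  TTFTTT
  TTTTTT
  TTTTTT
Step 2: 5 trees catch fire, 2 burn out
  TTTTTT
  TT.FTT
  T...FT
  TF.FTT
  TTFTTT
  TTTTTT
Step 3: 8 trees catch fire, 5 burn out
  TTTFTT
  TT..FT
  T....F
  F...FT
  TF.FTT
  TTFTTT
Step 4: 9 trees catch fire, 8 burn out
  TTF.FT
  TT...F
  F.....
  .....F
  F...FT
  TF.FTT

TTF.FT
TT...F
F.....
.....F
F...FT
TF.FTT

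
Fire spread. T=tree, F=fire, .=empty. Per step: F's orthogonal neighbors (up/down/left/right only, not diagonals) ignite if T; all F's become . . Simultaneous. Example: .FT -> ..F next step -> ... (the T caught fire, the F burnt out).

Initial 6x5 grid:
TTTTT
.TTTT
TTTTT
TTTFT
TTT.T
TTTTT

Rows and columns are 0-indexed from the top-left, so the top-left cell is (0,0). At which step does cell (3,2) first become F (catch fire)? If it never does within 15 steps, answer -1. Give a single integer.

Step 1: cell (3,2)='F' (+3 fires, +1 burnt)
  -> target ignites at step 1
Step 2: cell (3,2)='.' (+6 fires, +3 burnt)
Step 3: cell (3,2)='.' (+8 fires, +6 burnt)
Step 4: cell (3,2)='.' (+7 fires, +8 burnt)
Step 5: cell (3,2)='.' (+2 fires, +7 burnt)
Step 6: cell (3,2)='.' (+1 fires, +2 burnt)
Step 7: cell (3,2)='.' (+0 fires, +1 burnt)
  fire out at step 7

1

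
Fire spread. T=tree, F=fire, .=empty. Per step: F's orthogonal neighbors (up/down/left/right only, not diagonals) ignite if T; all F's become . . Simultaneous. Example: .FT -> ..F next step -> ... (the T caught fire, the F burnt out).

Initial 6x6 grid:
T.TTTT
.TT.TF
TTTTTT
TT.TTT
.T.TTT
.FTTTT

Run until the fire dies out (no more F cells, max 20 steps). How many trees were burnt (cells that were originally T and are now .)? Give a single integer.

Step 1: +5 fires, +2 burnt (F count now 5)
Step 2: +5 fires, +5 burnt (F count now 5)
Step 3: +8 fires, +5 burnt (F count now 8)
Step 4: +7 fires, +8 burnt (F count now 7)
Step 5: +1 fires, +7 burnt (F count now 1)
Step 6: +0 fires, +1 burnt (F count now 0)
Fire out after step 6
Initially T: 27, now '.': 35
Total burnt (originally-T cells now '.'): 26

Answer: 26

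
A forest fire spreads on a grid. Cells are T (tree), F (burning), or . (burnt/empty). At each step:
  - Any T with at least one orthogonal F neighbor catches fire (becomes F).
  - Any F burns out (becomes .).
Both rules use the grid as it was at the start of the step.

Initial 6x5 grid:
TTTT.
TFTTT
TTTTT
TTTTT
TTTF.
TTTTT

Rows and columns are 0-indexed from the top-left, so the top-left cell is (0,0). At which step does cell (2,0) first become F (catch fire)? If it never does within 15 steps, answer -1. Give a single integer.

Step 1: cell (2,0)='T' (+7 fires, +2 burnt)
Step 2: cell (2,0)='F' (+12 fires, +7 burnt)
  -> target ignites at step 2
Step 3: cell (2,0)='.' (+6 fires, +12 burnt)
Step 4: cell (2,0)='.' (+1 fires, +6 burnt)
Step 5: cell (2,0)='.' (+0 fires, +1 burnt)
  fire out at step 5

2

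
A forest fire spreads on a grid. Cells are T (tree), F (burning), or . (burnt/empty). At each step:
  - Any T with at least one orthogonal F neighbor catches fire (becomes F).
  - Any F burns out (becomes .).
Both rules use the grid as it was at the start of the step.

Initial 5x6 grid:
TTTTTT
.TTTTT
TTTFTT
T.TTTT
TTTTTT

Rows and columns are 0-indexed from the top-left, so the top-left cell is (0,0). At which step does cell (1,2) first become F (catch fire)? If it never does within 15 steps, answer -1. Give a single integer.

Step 1: cell (1,2)='T' (+4 fires, +1 burnt)
Step 2: cell (1,2)='F' (+8 fires, +4 burnt)
  -> target ignites at step 2
Step 3: cell (1,2)='.' (+8 fires, +8 burnt)
Step 4: cell (1,2)='.' (+5 fires, +8 burnt)
Step 5: cell (1,2)='.' (+2 fires, +5 burnt)
Step 6: cell (1,2)='.' (+0 fires, +2 burnt)
  fire out at step 6

2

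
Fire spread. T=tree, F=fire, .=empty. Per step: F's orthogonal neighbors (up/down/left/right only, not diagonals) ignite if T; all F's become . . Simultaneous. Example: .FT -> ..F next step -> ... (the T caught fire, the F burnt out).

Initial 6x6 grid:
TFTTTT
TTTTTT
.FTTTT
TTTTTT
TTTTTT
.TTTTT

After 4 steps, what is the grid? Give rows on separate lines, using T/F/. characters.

Step 1: 5 trees catch fire, 2 burn out
  F.FTTT
  TFTTTT
  ..FTTT
  TFTTTT
  TTTTTT
  .TTTTT
Step 2: 7 trees catch fire, 5 burn out
  ...FTT
  F.FTTT
  ...FTT
  F.FTTT
  TFTTTT
  .TTTTT
Step 3: 7 trees catch fire, 7 burn out
  ....FT
  ...FTT
  ....FT
  ...FTT
  F.FTTT
  .FTTTT
Step 4: 6 trees catch fire, 7 burn out
  .....F
  ....FT
  .....F
  ....FT
  ...FTT
  ..FTTT

.....F
....FT
.....F
....FT
...FTT
..FTTT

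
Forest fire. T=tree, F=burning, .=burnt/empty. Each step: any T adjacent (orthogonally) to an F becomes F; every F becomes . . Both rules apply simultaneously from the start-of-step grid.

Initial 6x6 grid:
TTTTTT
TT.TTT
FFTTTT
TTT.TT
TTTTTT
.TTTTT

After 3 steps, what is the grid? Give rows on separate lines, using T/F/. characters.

Step 1: 5 trees catch fire, 2 burn out
  TTTTTT
  FF.TTT
  ..FTTT
  FFT.TT
  TTTTTT
  .TTTTT
Step 2: 6 trees catch fire, 5 burn out
  FFTTTT
  ...TTT
  ...FTT
  ..F.TT
  FFTTTT
  .TTTTT
Step 3: 5 trees catch fire, 6 burn out
  ..FTTT
  ...FTT
  ....FT
  ....TT
  ..FTTT
  .FTTTT

..FTTT
...FTT
....FT
....TT
..FTTT
.FTTTT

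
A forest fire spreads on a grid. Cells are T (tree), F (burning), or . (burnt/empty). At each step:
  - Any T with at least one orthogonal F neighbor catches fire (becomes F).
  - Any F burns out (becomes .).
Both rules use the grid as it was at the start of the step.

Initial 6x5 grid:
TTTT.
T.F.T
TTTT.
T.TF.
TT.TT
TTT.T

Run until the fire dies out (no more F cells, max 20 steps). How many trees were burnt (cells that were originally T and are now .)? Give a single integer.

Step 1: +5 fires, +2 burnt (F count now 5)
Step 2: +4 fires, +5 burnt (F count now 4)
Step 3: +3 fires, +4 burnt (F count now 3)
Step 4: +2 fires, +3 burnt (F count now 2)
Step 5: +1 fires, +2 burnt (F count now 1)
Step 6: +2 fires, +1 burnt (F count now 2)
Step 7: +1 fires, +2 burnt (F count now 1)
Step 8: +1 fires, +1 burnt (F count now 1)
Step 9: +0 fires, +1 burnt (F count now 0)
Fire out after step 9
Initially T: 20, now '.': 29
Total burnt (originally-T cells now '.'): 19

Answer: 19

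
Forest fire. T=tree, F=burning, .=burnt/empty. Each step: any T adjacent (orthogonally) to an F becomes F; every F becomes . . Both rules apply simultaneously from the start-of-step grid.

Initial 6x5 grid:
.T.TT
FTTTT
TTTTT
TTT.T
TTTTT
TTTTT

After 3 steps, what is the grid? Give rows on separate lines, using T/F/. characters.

Step 1: 2 trees catch fire, 1 burn out
  .T.TT
  .FTTT
  FTTTT
  TTT.T
  TTTTT
  TTTTT
Step 2: 4 trees catch fire, 2 burn out
  .F.TT
  ..FTT
  .FTTT
  FTT.T
  TTTTT
  TTTTT
Step 3: 4 trees catch fire, 4 burn out
  ...TT
  ...FT
  ..FTT
  .FT.T
  FTTTT
  TTTTT

...TT
...FT
..FTT
.FT.T
FTTTT
TTTTT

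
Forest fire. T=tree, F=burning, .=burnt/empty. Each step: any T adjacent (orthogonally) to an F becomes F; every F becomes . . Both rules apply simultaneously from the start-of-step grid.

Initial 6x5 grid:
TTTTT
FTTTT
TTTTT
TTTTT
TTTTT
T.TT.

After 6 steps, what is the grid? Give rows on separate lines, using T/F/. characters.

Step 1: 3 trees catch fire, 1 burn out
  FTTTT
  .FTTT
  FTTTT
  TTTTT
  TTTTT
  T.TT.
Step 2: 4 trees catch fire, 3 burn out
  .FTTT
  ..FTT
  .FTTT
  FTTTT
  TTTTT
  T.TT.
Step 3: 5 trees catch fire, 4 burn out
  ..FTT
  ...FT
  ..FTT
  .FTTT
  FTTTT
  T.TT.
Step 4: 6 trees catch fire, 5 burn out
  ...FT
  ....F
  ...FT
  ..FTT
  .FTTT
  F.TT.
Step 5: 4 trees catch fire, 6 burn out
  ....F
  .....
  ....F
  ...FT
  ..FTT
  ..TT.
Step 6: 3 trees catch fire, 4 burn out
  .....
  .....
  .....
  ....F
  ...FT
  ..FT.

.....
.....
.....
....F
...FT
..FT.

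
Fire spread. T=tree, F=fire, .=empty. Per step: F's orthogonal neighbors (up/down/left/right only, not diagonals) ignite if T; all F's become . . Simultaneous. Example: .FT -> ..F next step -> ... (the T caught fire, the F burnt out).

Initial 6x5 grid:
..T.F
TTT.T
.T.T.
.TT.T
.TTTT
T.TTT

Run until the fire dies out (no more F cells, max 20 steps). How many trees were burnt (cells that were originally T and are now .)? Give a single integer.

Step 1: +1 fires, +1 burnt (F count now 1)
Step 2: +0 fires, +1 burnt (F count now 0)
Fire out after step 2
Initially T: 18, now '.': 13
Total burnt (originally-T cells now '.'): 1

Answer: 1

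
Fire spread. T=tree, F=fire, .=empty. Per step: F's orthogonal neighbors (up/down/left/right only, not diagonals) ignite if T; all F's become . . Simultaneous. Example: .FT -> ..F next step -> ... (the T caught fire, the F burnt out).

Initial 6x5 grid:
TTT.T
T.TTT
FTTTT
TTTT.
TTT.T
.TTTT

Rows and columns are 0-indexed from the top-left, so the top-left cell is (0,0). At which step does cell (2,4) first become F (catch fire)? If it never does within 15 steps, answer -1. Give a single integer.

Step 1: cell (2,4)='T' (+3 fires, +1 burnt)
Step 2: cell (2,4)='T' (+4 fires, +3 burnt)
Step 3: cell (2,4)='T' (+5 fires, +4 burnt)
Step 4: cell (2,4)='F' (+6 fires, +5 burnt)
  -> target ignites at step 4
Step 5: cell (2,4)='.' (+2 fires, +6 burnt)
Step 6: cell (2,4)='.' (+2 fires, +2 burnt)
Step 7: cell (2,4)='.' (+1 fires, +2 burnt)
Step 8: cell (2,4)='.' (+1 fires, +1 burnt)
Step 9: cell (2,4)='.' (+0 fires, +1 burnt)
  fire out at step 9

4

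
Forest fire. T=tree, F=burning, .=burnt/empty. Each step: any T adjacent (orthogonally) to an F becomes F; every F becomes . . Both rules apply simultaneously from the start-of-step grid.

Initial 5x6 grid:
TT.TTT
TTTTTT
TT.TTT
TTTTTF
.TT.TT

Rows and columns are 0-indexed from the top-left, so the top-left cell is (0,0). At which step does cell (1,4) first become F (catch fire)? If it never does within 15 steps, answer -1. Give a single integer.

Step 1: cell (1,4)='T' (+3 fires, +1 burnt)
Step 2: cell (1,4)='T' (+4 fires, +3 burnt)
Step 3: cell (1,4)='F' (+4 fires, +4 burnt)
  -> target ignites at step 3
Step 4: cell (1,4)='.' (+4 fires, +4 burnt)
Step 5: cell (1,4)='.' (+5 fires, +4 burnt)
Step 6: cell (1,4)='.' (+2 fires, +5 burnt)
Step 7: cell (1,4)='.' (+2 fires, +2 burnt)
Step 8: cell (1,4)='.' (+1 fires, +2 burnt)
Step 9: cell (1,4)='.' (+0 fires, +1 burnt)
  fire out at step 9

3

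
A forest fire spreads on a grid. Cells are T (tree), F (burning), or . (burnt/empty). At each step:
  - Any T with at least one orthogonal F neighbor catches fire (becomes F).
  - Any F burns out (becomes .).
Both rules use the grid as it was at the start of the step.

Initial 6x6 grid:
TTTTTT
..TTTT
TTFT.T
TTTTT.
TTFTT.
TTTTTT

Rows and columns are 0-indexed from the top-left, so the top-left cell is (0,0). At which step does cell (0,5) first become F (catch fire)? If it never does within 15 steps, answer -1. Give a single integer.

Step 1: cell (0,5)='T' (+7 fires, +2 burnt)
Step 2: cell (0,5)='T' (+9 fires, +7 burnt)
Step 3: cell (0,5)='T' (+7 fires, +9 burnt)
Step 4: cell (0,5)='T' (+4 fires, +7 burnt)
Step 5: cell (0,5)='F' (+2 fires, +4 burnt)
  -> target ignites at step 5
Step 6: cell (0,5)='.' (+0 fires, +2 burnt)
  fire out at step 6

5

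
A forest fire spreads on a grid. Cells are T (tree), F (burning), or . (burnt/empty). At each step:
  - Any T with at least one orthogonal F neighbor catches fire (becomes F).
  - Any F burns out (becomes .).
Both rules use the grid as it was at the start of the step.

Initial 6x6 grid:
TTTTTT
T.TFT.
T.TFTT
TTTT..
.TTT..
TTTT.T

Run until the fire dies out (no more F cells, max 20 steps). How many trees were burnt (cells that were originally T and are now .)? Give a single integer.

Answer: 24

Derivation:
Step 1: +6 fires, +2 burnt (F count now 6)
Step 2: +5 fires, +6 burnt (F count now 5)
Step 3: +5 fires, +5 burnt (F count now 5)
Step 4: +4 fires, +5 burnt (F count now 4)
Step 5: +3 fires, +4 burnt (F count now 3)
Step 6: +1 fires, +3 burnt (F count now 1)
Step 7: +0 fires, +1 burnt (F count now 0)
Fire out after step 7
Initially T: 25, now '.': 35
Total burnt (originally-T cells now '.'): 24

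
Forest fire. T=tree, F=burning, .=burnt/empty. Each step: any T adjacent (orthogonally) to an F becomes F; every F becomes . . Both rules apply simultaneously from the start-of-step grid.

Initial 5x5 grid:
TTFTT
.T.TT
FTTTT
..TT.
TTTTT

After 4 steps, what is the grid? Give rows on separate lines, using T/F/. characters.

Step 1: 3 trees catch fire, 2 burn out
  TF.FT
  .T.TT
  .FTTT
  ..TT.
  TTTTT
Step 2: 5 trees catch fire, 3 burn out
  F...F
  .F.FT
  ..FTT
  ..TT.
  TTTTT
Step 3: 3 trees catch fire, 5 burn out
  .....
  ....F
  ...FT
  ..FT.
  TTTTT
Step 4: 3 trees catch fire, 3 burn out
  .....
  .....
  ....F
  ...F.
  TTFTT

.....
.....
....F
...F.
TTFTT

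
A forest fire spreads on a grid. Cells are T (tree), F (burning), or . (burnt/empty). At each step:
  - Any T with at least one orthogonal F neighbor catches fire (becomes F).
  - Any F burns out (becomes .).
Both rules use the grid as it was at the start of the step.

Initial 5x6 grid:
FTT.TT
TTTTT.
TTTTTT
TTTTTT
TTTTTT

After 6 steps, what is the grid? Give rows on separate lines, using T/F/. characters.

Step 1: 2 trees catch fire, 1 burn out
  .FT.TT
  FTTTT.
  TTTTTT
  TTTTTT
  TTTTTT
Step 2: 3 trees catch fire, 2 burn out
  ..F.TT
  .FTTT.
  FTTTTT
  TTTTTT
  TTTTTT
Step 3: 3 trees catch fire, 3 burn out
  ....TT
  ..FTT.
  .FTTTT
  FTTTTT
  TTTTTT
Step 4: 4 trees catch fire, 3 burn out
  ....TT
  ...FT.
  ..FTTT
  .FTTTT
  FTTTTT
Step 5: 4 trees catch fire, 4 burn out
  ....TT
  ....F.
  ...FTT
  ..FTTT
  .FTTTT
Step 6: 4 trees catch fire, 4 burn out
  ....FT
  ......
  ....FT
  ...FTT
  ..FTTT

....FT
......
....FT
...FTT
..FTTT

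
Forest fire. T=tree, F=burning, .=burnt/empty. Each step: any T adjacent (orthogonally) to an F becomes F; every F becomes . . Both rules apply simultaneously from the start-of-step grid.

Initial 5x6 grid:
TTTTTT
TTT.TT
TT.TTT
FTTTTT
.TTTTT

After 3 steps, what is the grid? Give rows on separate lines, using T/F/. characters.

Step 1: 2 trees catch fire, 1 burn out
  TTTTTT
  TTT.TT
  FT.TTT
  .FTTTT
  .TTTTT
Step 2: 4 trees catch fire, 2 burn out
  TTTTTT
  FTT.TT
  .F.TTT
  ..FTTT
  .FTTTT
Step 3: 4 trees catch fire, 4 burn out
  FTTTTT
  .FT.TT
  ...TTT
  ...FTT
  ..FTTT

FTTTTT
.FT.TT
...TTT
...FTT
..FTTT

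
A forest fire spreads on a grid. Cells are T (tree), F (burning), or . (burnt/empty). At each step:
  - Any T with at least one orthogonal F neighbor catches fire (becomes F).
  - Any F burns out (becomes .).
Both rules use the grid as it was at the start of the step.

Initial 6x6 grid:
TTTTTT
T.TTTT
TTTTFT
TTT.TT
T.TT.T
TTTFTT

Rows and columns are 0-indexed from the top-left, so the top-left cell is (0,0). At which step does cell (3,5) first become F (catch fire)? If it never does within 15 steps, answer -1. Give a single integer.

Step 1: cell (3,5)='T' (+7 fires, +2 burnt)
Step 2: cell (3,5)='F' (+8 fires, +7 burnt)
  -> target ignites at step 2
Step 3: cell (3,5)='.' (+7 fires, +8 burnt)
Step 4: cell (3,5)='.' (+4 fires, +7 burnt)
Step 5: cell (3,5)='.' (+3 fires, +4 burnt)
Step 6: cell (3,5)='.' (+1 fires, +3 burnt)
Step 7: cell (3,5)='.' (+0 fires, +1 burnt)
  fire out at step 7

2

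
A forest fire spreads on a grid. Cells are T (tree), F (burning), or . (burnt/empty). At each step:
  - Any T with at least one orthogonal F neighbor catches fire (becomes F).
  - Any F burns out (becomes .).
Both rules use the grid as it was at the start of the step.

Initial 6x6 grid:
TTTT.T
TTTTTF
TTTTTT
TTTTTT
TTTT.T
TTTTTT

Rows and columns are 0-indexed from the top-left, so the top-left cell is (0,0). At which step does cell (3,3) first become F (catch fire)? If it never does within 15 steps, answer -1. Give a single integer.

Step 1: cell (3,3)='T' (+3 fires, +1 burnt)
Step 2: cell (3,3)='T' (+3 fires, +3 burnt)
Step 3: cell (3,3)='T' (+5 fires, +3 burnt)
Step 4: cell (3,3)='F' (+5 fires, +5 burnt)
  -> target ignites at step 4
Step 5: cell (3,3)='.' (+6 fires, +5 burnt)
Step 6: cell (3,3)='.' (+5 fires, +6 burnt)
Step 7: cell (3,3)='.' (+3 fires, +5 burnt)
Step 8: cell (3,3)='.' (+2 fires, +3 burnt)
Step 9: cell (3,3)='.' (+1 fires, +2 burnt)
Step 10: cell (3,3)='.' (+0 fires, +1 burnt)
  fire out at step 10

4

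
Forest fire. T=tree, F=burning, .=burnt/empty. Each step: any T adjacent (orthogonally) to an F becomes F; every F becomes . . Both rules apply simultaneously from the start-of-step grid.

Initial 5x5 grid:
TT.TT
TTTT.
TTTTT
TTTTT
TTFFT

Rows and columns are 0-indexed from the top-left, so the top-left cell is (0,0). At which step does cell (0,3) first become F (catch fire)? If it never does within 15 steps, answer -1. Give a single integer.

Step 1: cell (0,3)='T' (+4 fires, +2 burnt)
Step 2: cell (0,3)='T' (+5 fires, +4 burnt)
Step 3: cell (0,3)='T' (+5 fires, +5 burnt)
Step 4: cell (0,3)='F' (+3 fires, +5 burnt)
  -> target ignites at step 4
Step 5: cell (0,3)='.' (+3 fires, +3 burnt)
Step 6: cell (0,3)='.' (+1 fires, +3 burnt)
Step 7: cell (0,3)='.' (+0 fires, +1 burnt)
  fire out at step 7

4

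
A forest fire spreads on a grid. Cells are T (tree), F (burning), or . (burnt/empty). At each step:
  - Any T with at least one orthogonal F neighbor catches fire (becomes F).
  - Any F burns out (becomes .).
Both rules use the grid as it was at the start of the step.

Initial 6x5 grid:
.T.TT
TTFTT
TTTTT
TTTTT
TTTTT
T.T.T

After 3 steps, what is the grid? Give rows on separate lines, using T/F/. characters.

Step 1: 3 trees catch fire, 1 burn out
  .T.TT
  TF.FT
  TTFTT
  TTTTT
  TTTTT
  T.T.T
Step 2: 7 trees catch fire, 3 burn out
  .F.FT
  F...F
  TF.FT
  TTFTT
  TTTTT
  T.T.T
Step 3: 6 trees catch fire, 7 burn out
  ....F
  .....
  F...F
  TF.FT
  TTFTT
  T.T.T

....F
.....
F...F
TF.FT
TTFTT
T.T.T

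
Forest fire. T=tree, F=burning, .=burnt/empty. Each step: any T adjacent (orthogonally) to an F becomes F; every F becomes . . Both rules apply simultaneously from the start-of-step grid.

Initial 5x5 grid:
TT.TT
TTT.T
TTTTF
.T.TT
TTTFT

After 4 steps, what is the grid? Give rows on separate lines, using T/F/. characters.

Step 1: 6 trees catch fire, 2 burn out
  TT.TT
  TTT.F
  TTTF.
  .T.FF
  TTF.F
Step 2: 3 trees catch fire, 6 burn out
  TT.TF
  TTT..
  TTF..
  .T...
  TF...
Step 3: 5 trees catch fire, 3 burn out
  TT.F.
  TTF..
  TF...
  .F...
  F....
Step 4: 2 trees catch fire, 5 burn out
  TT...
  TF...
  F....
  .....
  .....

TT...
TF...
F....
.....
.....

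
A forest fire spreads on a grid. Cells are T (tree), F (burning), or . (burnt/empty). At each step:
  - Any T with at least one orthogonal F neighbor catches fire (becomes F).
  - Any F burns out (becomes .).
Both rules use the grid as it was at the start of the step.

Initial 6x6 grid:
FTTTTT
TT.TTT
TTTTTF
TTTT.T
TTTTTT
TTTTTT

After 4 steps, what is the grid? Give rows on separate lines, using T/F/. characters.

Step 1: 5 trees catch fire, 2 burn out
  .FTTTT
  FT.TTF
  TTTTF.
  TTTT.F
  TTTTTT
  TTTTTT
Step 2: 7 trees catch fire, 5 burn out
  ..FTTF
  .F.TF.
  FTTF..
  TTTT..
  TTTTTF
  TTTTTT
Step 3: 9 trees catch fire, 7 burn out
  ...FF.
  ...F..
  .FF...
  FTTF..
  TTTTF.
  TTTTTF
Step 4: 5 trees catch fire, 9 burn out
  ......
  ......
  ......
  .FF...
  FTTF..
  TTTTF.

......
......
......
.FF...
FTTF..
TTTTF.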